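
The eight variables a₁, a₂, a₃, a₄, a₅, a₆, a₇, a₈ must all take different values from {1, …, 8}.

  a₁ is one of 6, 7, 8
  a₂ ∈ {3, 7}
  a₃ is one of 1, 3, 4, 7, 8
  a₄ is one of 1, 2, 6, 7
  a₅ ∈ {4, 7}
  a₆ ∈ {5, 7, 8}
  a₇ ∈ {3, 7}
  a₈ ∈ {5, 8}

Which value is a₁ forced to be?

6

The 8 variables draw from only 8 values {1, 2, 3, 4, 5, 6, 7, 8}, so each is used; only a₄ can be 2, hence a₄ = 2.
The 7 still-open variables together cover exactly {1, 3, 4, 5, 6, 7, 8} — 7 values for 7 variables — and 1 appears only in a₃'s list, so a₃ = 1.
The 6 still-open variables draw from only 6 values {3, 4, 5, 6, 7, 8}, so each is used; only a₅ can be 4, hence a₅ = 4.
Among the 5 still-open variables, 6 fits only a₁ (and all 5 values in {3, 5, 6, 7, 8} must be used), so a₁ = 6.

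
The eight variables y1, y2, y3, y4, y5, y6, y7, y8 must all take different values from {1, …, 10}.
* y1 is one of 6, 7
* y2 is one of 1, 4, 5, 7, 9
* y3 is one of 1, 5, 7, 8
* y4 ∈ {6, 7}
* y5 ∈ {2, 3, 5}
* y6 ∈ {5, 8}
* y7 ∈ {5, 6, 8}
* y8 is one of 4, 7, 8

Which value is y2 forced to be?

The 2 variables y1 and y4 are confined to {6, 7}, which locks those values in; drop them from y2, y3, y7, y8.
y6 and y7 share exactly the 2 values {5, 8}; by pigeonhole those values go to them, so strike 5, 8 from y2, y3, y5, y8.
y3 must be 1 (only option left). Eliminate 1 elsewhere: y2.
That leaves y8 = 4. Strike 4 from y2.
So y2 = 9.

9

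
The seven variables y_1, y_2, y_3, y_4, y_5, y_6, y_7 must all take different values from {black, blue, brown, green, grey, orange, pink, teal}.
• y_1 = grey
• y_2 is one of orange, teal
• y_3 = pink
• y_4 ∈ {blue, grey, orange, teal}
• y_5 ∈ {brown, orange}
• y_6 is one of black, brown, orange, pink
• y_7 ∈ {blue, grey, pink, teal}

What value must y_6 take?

black

y_1 has just one choice, so y_1 = grey. Strike grey from y_4, y_7.
y_3's domain is down to {pink}, so y_3 = pink. Eliminate pink elsewhere: y_6, y_7.
The 5 still-open variables draw from only 5 values {black, blue, brown, orange, teal}, so each is used; only y_6 can be black, hence y_6 = black.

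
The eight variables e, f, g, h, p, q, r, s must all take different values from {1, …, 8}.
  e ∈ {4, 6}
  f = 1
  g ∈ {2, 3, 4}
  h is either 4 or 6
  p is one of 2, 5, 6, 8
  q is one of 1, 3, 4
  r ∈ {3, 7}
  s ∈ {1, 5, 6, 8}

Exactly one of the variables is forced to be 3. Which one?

f has just one choice, so f = 1. Strike 1 from q, s.
Among the 7 still-open variables, 7 fits only r (and all 7 values in {2, 3, 4, 5, 6, 7, 8} must be used), so r = 7.
e and h share exactly the 2 values {4, 6}; by pigeonhole those values go to them, so strike 4, 6 from g, p, q, s.
So 3 goes to q.

q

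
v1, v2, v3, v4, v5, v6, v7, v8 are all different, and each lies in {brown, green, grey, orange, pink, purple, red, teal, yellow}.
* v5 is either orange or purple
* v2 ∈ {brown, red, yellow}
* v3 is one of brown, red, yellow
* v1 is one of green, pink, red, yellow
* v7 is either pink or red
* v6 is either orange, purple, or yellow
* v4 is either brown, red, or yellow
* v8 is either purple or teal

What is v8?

teal

The 8 variables draw from only 8 values {brown, green, orange, pink, purple, red, teal, yellow}, so each is used; only v1 can be green, hence v1 = green.
The 7 still-open variables draw from only 7 values {brown, orange, pink, purple, red, teal, yellow}, so each is used; only v7 can be pink, hence v7 = pink.
The 6 still-open variables draw from only 6 values {brown, orange, purple, red, teal, yellow}, so each is used; only v8 can be teal, hence v8 = teal.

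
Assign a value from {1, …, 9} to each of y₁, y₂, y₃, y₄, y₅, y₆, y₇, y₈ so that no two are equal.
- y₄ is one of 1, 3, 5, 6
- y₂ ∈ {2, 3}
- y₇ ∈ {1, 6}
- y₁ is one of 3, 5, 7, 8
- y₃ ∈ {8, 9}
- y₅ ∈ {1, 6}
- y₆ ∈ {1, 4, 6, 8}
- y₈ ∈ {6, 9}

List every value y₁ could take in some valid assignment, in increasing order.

3, 5, 7

The 2 variables y₅ and y₇ are confined to {1, 6}, which locks those values in; drop them from y₄, y₆, y₈.
y₈ must be 9 (only option left). Strike 9 from y₃.
y₃ must be 8 (only option left). Eliminate 8 elsewhere: y₁, y₆.
That leaves y₆ = 4.
No further eliminations apply; y₁ can still be any of 3, 5, 7.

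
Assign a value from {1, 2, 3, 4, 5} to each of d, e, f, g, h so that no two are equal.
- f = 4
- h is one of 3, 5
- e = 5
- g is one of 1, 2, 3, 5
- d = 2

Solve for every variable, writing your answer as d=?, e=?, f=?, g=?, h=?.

d=2, e=5, f=4, g=1, h=3

d has just one choice, so d = 2. Strike 2 from g.
e's domain is down to {5}, so e = 5. Remove 5 from g, h.
That leaves f = 4.
That leaves h = 3. So g can't be 3.
g's domain is down to {1}, so g = 1.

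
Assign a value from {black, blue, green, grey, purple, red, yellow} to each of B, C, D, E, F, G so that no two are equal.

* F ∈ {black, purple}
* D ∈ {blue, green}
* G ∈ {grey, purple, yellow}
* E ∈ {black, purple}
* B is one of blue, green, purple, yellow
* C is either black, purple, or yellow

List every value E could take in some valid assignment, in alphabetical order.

The 6 variables draw from only 6 values {black, blue, green, grey, purple, yellow}, so each is used; only G can be grey, hence G = grey.
E and F share exactly the 2 values {black, purple}; by pigeonhole those values go to them, so strike black, purple from B, C.
That leaves C = yellow. So B can't be yellow.
No further eliminations apply; E can still be any of black, purple.

black, purple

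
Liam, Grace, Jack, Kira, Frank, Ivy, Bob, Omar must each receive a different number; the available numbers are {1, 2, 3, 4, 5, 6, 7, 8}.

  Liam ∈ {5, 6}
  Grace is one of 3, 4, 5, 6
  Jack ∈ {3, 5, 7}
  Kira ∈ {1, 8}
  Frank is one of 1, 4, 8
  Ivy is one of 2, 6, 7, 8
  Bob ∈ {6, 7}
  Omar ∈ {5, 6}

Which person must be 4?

The 8 variables draw from only 8 values {1, 2, 3, 4, 5, 6, 7, 8}, so each is used; only Ivy can be 2, hence Ivy = 2.
Liam and Omar between them cover only {5, 6} — a naked pair. Remove those values from Grace, Jack, Bob.
That leaves Bob = 7. Eliminate 7 elsewhere: Jack.
Jack has just one choice, so Jack = 3. Remove 3 from Grace.
So 4 goes to Grace.

Grace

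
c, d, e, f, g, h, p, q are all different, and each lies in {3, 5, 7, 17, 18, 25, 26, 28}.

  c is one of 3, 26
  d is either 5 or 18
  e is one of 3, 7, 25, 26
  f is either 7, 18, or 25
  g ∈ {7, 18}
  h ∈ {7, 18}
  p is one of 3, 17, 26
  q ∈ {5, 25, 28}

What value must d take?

5

The 8 variables draw from only 8 values {3, 5, 7, 17, 18, 25, 26, 28}, so each is used; only p can be 17, hence p = 17.
The 7 still-open variables draw from only 7 values {3, 5, 7, 18, 25, 26, 28}, so each is used; only q can be 28, hence q = 28.
Among the 6 still-open variables, 5 fits only d (and all 6 values in {3, 5, 7, 18, 25, 26} must be used), so d = 5.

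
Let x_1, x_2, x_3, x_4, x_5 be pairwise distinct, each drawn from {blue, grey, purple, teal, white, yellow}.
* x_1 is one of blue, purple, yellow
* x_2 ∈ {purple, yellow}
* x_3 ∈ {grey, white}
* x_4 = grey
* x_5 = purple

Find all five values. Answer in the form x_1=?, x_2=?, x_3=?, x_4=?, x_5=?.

x_4's domain is down to {grey}, so x_4 = grey. Eliminate grey elsewhere: x_3.
x_5 must be purple (only option left). Eliminate purple elsewhere: x_1, x_2.
That leaves x_2 = yellow. Strike yellow from x_1.
x_3 has just one choice, so x_3 = white.
x_1 has just one choice, so x_1 = blue.

x_1=blue, x_2=yellow, x_3=white, x_4=grey, x_5=purple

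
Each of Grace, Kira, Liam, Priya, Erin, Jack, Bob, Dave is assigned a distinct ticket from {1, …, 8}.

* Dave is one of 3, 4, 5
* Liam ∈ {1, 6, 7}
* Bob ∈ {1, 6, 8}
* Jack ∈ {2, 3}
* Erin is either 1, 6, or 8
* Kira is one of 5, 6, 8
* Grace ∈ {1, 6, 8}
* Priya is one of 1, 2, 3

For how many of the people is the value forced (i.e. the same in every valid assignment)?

3

The 8 variables together cover exactly {1, 2, 3, 4, 5, 6, 7, 8} — 8 values for 8 variables — and 4 appears only in Dave's list, so Dave = 4.
The 7 still-open variables together cover exactly {1, 2, 3, 5, 6, 7, 8} — 7 values for 7 variables — and 5 appears only in Kira's list, so Kira = 5.
Among the 6 still-open variables, 7 fits only Liam (and all 6 values in {1, 2, 3, 6, 7, 8} must be used), so Liam = 7.
Grace, Erin, Bob share exactly the 3 values {1, 6, 8}; by pigeonhole those values go to them, so strike 1, 6, 8 from Priya.
Determined: Kira=5, Liam=7, Dave=4. The other people each still have more than one consistent value. That makes 3.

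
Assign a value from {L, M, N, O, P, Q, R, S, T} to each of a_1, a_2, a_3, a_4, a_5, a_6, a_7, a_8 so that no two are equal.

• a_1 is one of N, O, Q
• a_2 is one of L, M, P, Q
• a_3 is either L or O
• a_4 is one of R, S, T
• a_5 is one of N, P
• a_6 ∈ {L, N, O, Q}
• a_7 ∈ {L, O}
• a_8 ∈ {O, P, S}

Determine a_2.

M

a_3 and a_7 share exactly the 2 values {L, O}; by pigeonhole those values go to them, so strike L, O from a_1, a_2, a_6, a_8.
The 2 variables a_1 and a_6 are confined to {N, Q}, which locks those values in; drop them from a_2, a_5.
a_5 must be P (only option left). Eliminate P elsewhere: a_2, a_8.
So a_2 = M.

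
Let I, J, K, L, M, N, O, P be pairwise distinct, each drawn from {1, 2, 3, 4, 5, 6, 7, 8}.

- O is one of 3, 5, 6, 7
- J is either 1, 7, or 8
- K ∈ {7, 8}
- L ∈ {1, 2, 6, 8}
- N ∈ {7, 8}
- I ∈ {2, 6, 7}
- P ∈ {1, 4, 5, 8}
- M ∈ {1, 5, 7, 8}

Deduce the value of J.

The 8 variables together cover exactly {1, 2, 3, 4, 5, 6, 7, 8} — 8 values for 8 variables — and 3 appears only in O's list, so O = 3.
Among the 7 still-open variables, 4 fits only P (and all 7 values in {1, 2, 4, 5, 6, 7, 8} must be used), so P = 4.
Among the 6 still-open variables, 5 fits only M (and all 6 values in {1, 2, 5, 6, 7, 8} must be used), so M = 5.
The 2 variables K and N are confined to {7, 8}, which locks those values in; drop them from I, J, L.
So J = 1.

1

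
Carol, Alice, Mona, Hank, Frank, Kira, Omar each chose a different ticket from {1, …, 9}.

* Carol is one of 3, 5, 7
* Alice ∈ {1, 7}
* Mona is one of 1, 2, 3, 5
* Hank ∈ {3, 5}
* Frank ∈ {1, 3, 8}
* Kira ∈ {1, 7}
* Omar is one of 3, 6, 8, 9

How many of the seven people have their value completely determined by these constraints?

2

The 2 variables Alice and Kira are confined to {1, 7}, which locks those values in; drop them from Carol, Mona, Frank.
The 2 variables Carol and Hank are confined to {3, 5}, which locks those values in; drop them from Mona, Frank, Omar.
Mona's domain is down to {2}, so Mona = 2.
Frank's domain is down to {8}, so Frank = 8. Strike 8 from Omar.
Determined: Mona=2, Frank=8. The other people each still have more than one consistent value. That makes 2.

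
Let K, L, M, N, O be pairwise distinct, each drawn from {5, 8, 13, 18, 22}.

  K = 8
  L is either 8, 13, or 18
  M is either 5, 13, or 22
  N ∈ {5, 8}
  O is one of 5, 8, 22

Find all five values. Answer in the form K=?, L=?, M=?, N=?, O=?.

K's domain is down to {8}, so K = 8. So L, N, O can't be 8.
N must be 5 (only option left). Strike 5 from M, O.
O has just one choice, so O = 22. Remove 22 from M.
M must be 13 (only option left). Strike 13 from L.
L must be 18 (only option left).

K=8, L=18, M=13, N=5, O=22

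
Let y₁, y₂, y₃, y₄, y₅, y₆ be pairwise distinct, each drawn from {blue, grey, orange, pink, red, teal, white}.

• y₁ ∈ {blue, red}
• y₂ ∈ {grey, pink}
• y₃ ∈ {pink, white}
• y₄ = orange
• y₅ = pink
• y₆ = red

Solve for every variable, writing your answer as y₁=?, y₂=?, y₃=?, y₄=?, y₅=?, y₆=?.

y₁=blue, y₂=grey, y₃=white, y₄=orange, y₅=pink, y₆=red

y₄ has just one choice, so y₄ = orange.
That leaves y₅ = pink. So y₂, y₃ can't be pink.
That leaves y₆ = red. Strike red from y₁.
y₁ must be blue (only option left).
y₂ has just one choice, so y₂ = grey.
That leaves y₃ = white.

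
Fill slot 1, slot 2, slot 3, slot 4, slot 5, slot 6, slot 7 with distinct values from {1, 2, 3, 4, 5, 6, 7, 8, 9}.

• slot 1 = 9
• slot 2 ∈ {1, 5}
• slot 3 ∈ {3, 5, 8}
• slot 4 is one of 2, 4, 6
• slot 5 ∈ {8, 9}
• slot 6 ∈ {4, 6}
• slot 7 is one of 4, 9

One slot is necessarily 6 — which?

slot 1's domain is down to {9}, so slot 1 = 9. Strike 9 from slot 5, slot 7.
slot 5 has just one choice, so slot 5 = 8. Remove 8 from slot 3.
slot 7's domain is down to {4}, so slot 7 = 4. So slot 4, slot 6 can't be 4.

slot 6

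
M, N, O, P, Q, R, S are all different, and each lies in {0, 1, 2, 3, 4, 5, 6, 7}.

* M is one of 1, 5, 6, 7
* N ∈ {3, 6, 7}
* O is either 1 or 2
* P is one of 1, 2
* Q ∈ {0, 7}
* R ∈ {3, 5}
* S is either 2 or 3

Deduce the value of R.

The 7 variables together cover exactly {0, 1, 2, 3, 5, 6, 7} — 7 values for 7 variables — and 0 appears only in Q's list, so Q = 0.
O and P between them cover only {1, 2} — a naked pair. Remove those values from M, S.
S must be 3 (only option left). Eliminate 3 elsewhere: N, R.
So R = 5.

5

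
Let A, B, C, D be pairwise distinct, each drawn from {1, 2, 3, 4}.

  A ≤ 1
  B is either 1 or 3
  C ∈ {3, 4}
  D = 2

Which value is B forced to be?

A's domain is down to {1}, so A = 1. Strike 1 from B.
So B = 3.

3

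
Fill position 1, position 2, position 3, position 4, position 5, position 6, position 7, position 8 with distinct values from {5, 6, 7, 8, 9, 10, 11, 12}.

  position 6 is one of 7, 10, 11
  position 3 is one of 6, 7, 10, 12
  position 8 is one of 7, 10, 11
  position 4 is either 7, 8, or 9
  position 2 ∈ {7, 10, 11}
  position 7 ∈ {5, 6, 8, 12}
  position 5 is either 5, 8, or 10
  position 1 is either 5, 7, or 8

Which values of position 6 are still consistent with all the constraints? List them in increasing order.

The 8 variables together cover exactly {5, 6, 7, 8, 9, 10, 11, 12} — 8 values for 8 variables — and 9 appears only in position 4's list, so position 4 = 9.
position 2, position 6, position 8 share exactly the 3 values {7, 10, 11}; by pigeonhole those values go to them, so strike 7, 10, 11 from position 1, position 3, position 5.
The 2 variables position 1 and position 5 are confined to {5, 8}, which locks those values in; drop them from position 7.
No further eliminations apply; position 6 can still be any of 7, 10, 11.

7, 10, 11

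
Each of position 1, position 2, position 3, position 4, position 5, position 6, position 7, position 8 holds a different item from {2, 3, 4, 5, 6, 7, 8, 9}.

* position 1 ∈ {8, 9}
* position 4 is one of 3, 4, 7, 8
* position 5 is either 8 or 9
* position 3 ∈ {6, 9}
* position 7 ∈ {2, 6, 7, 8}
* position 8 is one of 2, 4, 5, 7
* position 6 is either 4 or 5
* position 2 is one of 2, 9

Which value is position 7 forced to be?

7

The 8 variables draw from only 8 values {2, 3, 4, 5, 6, 7, 8, 9}, so each is used; only position 4 can be 3, hence position 4 = 3.
position 1 and position 5 between them cover only {8, 9} — a naked pair. Remove those values from position 2, position 3, position 7.
That leaves position 2 = 2. Strike 2 from position 7, position 8.
position 3's domain is down to {6}, so position 3 = 6. Remove 6 from position 7.
So position 7 = 7.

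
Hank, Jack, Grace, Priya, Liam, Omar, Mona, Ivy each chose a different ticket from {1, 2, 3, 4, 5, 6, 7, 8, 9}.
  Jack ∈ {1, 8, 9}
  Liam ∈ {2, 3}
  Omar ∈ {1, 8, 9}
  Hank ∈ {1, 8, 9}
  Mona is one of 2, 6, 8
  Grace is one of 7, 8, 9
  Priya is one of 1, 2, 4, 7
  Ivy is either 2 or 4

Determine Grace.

7

Among the 8 variables, 3 fits only Liam (and all 8 values in {1, 2, 3, 4, 6, 7, 8, 9} must be used), so Liam = 3.
Among the 7 still-open variables, 6 fits only Mona (and all 7 values in {1, 2, 4, 6, 7, 8, 9} must be used), so Mona = 6.
Hank, Jack, Omar between them cover only {1, 8, 9} — a naked triple. Remove those values from Grace, Priya.
So Grace = 7.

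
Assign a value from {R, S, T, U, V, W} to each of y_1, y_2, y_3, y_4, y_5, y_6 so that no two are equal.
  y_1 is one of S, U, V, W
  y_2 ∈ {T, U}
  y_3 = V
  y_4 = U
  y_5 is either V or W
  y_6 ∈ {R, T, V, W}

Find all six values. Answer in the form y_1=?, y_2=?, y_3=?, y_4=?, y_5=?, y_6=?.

y_1=S, y_2=T, y_3=V, y_4=U, y_5=W, y_6=R

y_3 has just one choice, so y_3 = V. Eliminate V elsewhere: y_1, y_5, y_6.
y_4 has just one choice, so y_4 = U. Strike U from y_1, y_2.
y_5's domain is down to {W}, so y_5 = W. Remove W from y_1, y_6.
That leaves y_1 = S.
That leaves y_2 = T. Strike T from y_6.
y_6 must be R (only option left).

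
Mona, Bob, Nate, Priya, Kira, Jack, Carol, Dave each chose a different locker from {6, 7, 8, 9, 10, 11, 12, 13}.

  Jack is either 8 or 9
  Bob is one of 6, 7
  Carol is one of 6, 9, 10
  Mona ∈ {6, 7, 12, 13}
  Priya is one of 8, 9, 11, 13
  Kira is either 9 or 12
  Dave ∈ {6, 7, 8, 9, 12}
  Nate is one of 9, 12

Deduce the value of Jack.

8

The 8 variables together cover exactly {6, 7, 8, 9, 10, 11, 12, 13} — 8 values for 8 variables — and 10 appears only in Carol's list, so Carol = 10.
The 7 still-open variables draw from only 7 values {6, 7, 8, 9, 11, 12, 13}, so each is used; only Priya can be 11, hence Priya = 11.
Among the 6 still-open variables, 13 fits only Mona (and all 6 values in {6, 7, 8, 9, 12, 13} must be used), so Mona = 13.
The 2 variables Nate and Kira are confined to {9, 12}, which locks those values in; drop them from Jack, Dave.
So Jack = 8.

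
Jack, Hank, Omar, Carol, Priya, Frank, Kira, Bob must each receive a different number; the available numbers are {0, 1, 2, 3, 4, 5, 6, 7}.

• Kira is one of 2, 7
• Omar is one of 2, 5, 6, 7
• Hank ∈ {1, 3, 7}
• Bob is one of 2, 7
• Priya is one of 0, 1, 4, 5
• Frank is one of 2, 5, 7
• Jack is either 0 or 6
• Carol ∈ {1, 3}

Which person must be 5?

The 8 variables draw from only 8 values {0, 1, 2, 3, 4, 5, 6, 7}, so each is used; only Priya can be 4, hence Priya = 4.
The 7 still-open variables together cover exactly {0, 1, 2, 3, 5, 6, 7} — 7 values for 7 variables — and 0 appears only in Jack's list, so Jack = 0.
The 6 still-open variables together cover exactly {1, 2, 3, 5, 6, 7} — 6 values for 6 variables — and 6 appears only in Omar's list, so Omar = 6.
Among the 5 still-open variables, 5 fits only Frank (and all 5 values in {1, 2, 3, 5, 7} must be used), so Frank = 5.

Frank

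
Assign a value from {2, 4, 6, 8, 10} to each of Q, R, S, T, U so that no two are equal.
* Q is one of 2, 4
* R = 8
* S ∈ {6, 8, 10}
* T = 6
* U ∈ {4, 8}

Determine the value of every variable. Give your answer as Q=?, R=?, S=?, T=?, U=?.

R must be 8 (only option left). Remove 8 from S, U.
T must be 6 (only option left). Remove 6 from S.
U's domain is down to {4}, so U = 4. Eliminate 4 elsewhere: Q.
Q's domain is down to {2}, so Q = 2.
S's domain is down to {10}, so S = 10.

Q=2, R=8, S=10, T=6, U=4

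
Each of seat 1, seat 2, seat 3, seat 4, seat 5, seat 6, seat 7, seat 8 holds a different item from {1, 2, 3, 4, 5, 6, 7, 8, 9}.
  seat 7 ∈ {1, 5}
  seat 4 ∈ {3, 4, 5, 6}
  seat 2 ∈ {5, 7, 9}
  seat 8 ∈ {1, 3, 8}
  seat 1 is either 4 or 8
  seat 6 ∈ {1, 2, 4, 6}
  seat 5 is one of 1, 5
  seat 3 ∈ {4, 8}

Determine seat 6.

2

seat 1 and seat 3 share exactly the 2 values {4, 8}; by pigeonhole those values go to them, so strike 4, 8 from seat 4, seat 6, seat 8.
seat 5 and seat 7 between them cover only {1, 5} — a naked pair. Remove those values from seat 2, seat 4, seat 6, seat 8.
seat 8 must be 3 (only option left). So seat 4 can't be 3.
That leaves seat 4 = 6. Remove 6 from seat 6.
So seat 6 = 2.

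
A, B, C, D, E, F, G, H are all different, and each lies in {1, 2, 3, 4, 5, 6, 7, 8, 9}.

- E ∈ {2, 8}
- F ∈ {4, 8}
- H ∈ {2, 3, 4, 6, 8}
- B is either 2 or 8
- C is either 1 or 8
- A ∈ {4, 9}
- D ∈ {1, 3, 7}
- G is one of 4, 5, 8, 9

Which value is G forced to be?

5

B and E share exactly the 2 values {2, 8}; by pigeonhole those values go to them, so strike 2, 8 from C, F, G, H.
C has just one choice, so C = 1. Strike 1 from D.
F has just one choice, so F = 4. Remove 4 from A, G, H.
A has just one choice, so A = 9. Remove 9 from G.
So G = 5.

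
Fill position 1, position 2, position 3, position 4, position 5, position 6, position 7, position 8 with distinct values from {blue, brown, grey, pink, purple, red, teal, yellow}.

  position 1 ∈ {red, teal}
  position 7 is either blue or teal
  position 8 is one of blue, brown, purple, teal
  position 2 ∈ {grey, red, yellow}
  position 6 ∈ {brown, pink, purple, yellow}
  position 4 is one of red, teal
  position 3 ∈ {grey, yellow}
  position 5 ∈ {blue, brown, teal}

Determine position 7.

blue

The 8 variables draw from only 8 values {blue, brown, grey, pink, purple, red, teal, yellow}, so each is used; only position 6 can be pink, hence position 6 = pink.
Among the 7 still-open variables, purple fits only position 8 (and all 7 values in {blue, brown, grey, purple, red, teal, yellow} must be used), so position 8 = purple.
Among the 6 still-open variables, brown fits only position 5 (and all 6 values in {blue, brown, grey, red, teal, yellow} must be used), so position 5 = brown.
The 5 still-open variables together cover exactly {blue, grey, red, teal, yellow} — 5 values for 5 variables — and blue appears only in position 7's list, so position 7 = blue.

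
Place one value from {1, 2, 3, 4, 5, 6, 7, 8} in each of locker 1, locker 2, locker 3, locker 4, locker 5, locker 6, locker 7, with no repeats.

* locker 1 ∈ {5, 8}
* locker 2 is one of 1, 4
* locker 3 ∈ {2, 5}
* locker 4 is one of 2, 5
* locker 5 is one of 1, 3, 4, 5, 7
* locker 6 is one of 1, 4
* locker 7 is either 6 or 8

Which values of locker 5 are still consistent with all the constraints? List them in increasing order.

3, 7

The 2 variables locker 2 and locker 6 are confined to {1, 4}, which locks those values in; drop them from locker 5.
locker 3 and locker 4 share exactly the 2 values {2, 5}; by pigeonhole those values go to them, so strike 2, 5 from locker 1, locker 5.
locker 1's domain is down to {8}, so locker 1 = 8. Eliminate 8 elsewhere: locker 7.
locker 7 must be 6 (only option left).
No further eliminations apply; locker 5 can still be any of 3, 7.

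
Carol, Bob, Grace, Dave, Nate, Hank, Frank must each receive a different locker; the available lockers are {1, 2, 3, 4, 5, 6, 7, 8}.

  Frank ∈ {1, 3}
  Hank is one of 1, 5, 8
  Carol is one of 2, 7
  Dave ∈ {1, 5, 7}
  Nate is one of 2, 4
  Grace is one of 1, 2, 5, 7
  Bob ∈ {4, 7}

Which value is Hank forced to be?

The 7 variables draw from only 7 values {1, 2, 3, 4, 5, 7, 8}, so each is used; only Frank can be 3, hence Frank = 3.
The 6 still-open variables together cover exactly {1, 2, 4, 5, 7, 8} — 6 values for 6 variables — and 8 appears only in Hank's list, so Hank = 8.

8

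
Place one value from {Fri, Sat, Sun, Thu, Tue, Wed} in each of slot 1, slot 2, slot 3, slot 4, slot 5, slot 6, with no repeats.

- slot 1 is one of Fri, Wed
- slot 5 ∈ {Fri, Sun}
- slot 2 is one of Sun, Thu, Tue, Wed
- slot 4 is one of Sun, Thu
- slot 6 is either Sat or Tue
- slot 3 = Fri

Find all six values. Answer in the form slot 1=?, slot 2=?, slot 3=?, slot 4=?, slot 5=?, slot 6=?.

slot 3 has just one choice, so slot 3 = Fri. Remove Fri from slot 1, slot 5.
That leaves slot 5 = Sun. Strike Sun from slot 2, slot 4.
slot 1 has just one choice, so slot 1 = Wed. Remove Wed from slot 2.
That leaves slot 4 = Thu. So slot 2 can't be Thu.
slot 2 must be Tue (only option left). So slot 6 can't be Tue.
slot 6's domain is down to {Sat}, so slot 6 = Sat.

slot 1=Wed, slot 2=Tue, slot 3=Fri, slot 4=Thu, slot 5=Sun, slot 6=Sat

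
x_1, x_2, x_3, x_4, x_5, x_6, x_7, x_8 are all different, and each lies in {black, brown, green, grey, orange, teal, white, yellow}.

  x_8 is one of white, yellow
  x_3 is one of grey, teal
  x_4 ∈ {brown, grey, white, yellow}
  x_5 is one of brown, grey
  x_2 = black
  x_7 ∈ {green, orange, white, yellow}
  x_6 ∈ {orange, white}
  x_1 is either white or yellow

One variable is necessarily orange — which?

x_2 has just one choice, so x_2 = black.
The 7 still-open variables together cover exactly {brown, green, grey, orange, teal, white, yellow} — 7 values for 7 variables — and green appears only in x_7's list, so x_7 = green.
Among the 6 still-open variables, orange fits only x_6 (and all 6 values in {brown, grey, orange, teal, white, yellow} must be used), so x_6 = orange.

x_6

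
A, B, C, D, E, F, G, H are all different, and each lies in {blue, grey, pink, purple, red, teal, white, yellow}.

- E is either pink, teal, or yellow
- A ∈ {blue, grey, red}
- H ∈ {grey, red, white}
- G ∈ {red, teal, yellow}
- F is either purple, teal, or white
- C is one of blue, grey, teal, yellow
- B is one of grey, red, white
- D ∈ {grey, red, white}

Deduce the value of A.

The 8 variables draw from only 8 values {blue, grey, pink, purple, red, teal, white, yellow}, so each is used; only E can be pink, hence E = pink.
The 7 still-open variables together cover exactly {blue, grey, purple, red, teal, white, yellow} — 7 values for 7 variables — and purple appears only in F's list, so F = purple.
B, D, H share exactly the 3 values {grey, red, white}; by pigeonhole those values go to them, so strike grey, red, white from A, C, G.
So A = blue.

blue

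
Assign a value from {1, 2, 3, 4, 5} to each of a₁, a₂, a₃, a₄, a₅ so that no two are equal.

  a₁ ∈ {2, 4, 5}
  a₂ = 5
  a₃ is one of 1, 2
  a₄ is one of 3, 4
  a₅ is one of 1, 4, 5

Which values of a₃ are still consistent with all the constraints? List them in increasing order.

a₂ has just one choice, so a₂ = 5. Remove 5 from a₁, a₅.
Among the 4 still-open variables, 3 fits only a₄ (and all 4 values in {1, 2, 3, 4} must be used), so a₄ = 3.
No further eliminations apply; a₃ can still be any of 1, 2.

1, 2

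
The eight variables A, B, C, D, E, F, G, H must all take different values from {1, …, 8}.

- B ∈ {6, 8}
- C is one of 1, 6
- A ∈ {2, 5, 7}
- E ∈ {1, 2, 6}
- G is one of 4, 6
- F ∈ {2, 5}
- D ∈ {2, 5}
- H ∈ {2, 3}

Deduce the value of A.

The 8 variables draw from only 8 values {1, 2, 3, 4, 5, 6, 7, 8}, so each is used; only H can be 3, hence H = 3.
The 7 still-open variables together cover exactly {1, 2, 4, 5, 6, 7, 8} — 7 values for 7 variables — and 4 appears only in G's list, so G = 4.
The 6 still-open variables together cover exactly {1, 2, 5, 6, 7, 8} — 6 values for 6 variables — and 7 appears only in A's list, so A = 7.

7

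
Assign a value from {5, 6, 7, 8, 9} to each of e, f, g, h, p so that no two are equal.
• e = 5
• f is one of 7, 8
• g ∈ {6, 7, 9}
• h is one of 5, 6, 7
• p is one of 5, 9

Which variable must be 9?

p

e's domain is down to {5}, so e = 5. Eliminate 5 elsewhere: h, p.
So 9 goes to p.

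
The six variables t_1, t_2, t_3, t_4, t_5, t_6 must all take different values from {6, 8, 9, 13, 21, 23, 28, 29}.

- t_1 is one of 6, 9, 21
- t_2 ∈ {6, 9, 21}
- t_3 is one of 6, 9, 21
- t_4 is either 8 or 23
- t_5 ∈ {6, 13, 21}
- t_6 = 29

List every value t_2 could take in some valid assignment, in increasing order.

t_6 has just one choice, so t_6 = 29.
t_1, t_2, t_3 share exactly the 3 values {6, 9, 21}; by pigeonhole those values go to them, so strike 6, 9, 21 from t_5.
t_5 has just one choice, so t_5 = 13.
No further eliminations apply; t_2 can still be any of 6, 9, 21.

6, 9, 21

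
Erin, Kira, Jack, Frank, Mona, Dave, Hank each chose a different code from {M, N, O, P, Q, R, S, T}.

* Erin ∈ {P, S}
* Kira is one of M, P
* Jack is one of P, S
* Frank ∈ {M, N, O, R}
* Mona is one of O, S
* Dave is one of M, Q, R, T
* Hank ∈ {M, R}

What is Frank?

N

Erin and Jack share exactly the 2 values {P, S}; by pigeonhole those values go to them, so strike P, S from Kira, Mona.
That leaves Kira = M. Remove M from Frank, Dave, Hank.
Mona's domain is down to {O}, so Mona = O. Strike O from Frank.
Hank has just one choice, so Hank = R. Remove R from Frank, Dave.
So Frank = N.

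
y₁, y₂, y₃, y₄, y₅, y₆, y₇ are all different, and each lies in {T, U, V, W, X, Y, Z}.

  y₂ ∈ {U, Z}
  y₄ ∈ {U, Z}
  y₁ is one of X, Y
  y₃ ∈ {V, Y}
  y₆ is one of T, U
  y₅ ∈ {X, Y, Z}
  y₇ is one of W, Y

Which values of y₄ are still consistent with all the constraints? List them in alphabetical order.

Among the 7 variables, T fits only y₆ (and all 7 values in {T, U, V, W, X, Y, Z} must be used), so y₆ = T.
The 6 still-open variables draw from only 6 values {U, V, W, X, Y, Z}, so each is used; only y₃ can be V, hence y₃ = V.
The 5 still-open variables draw from only 5 values {U, W, X, Y, Z}, so each is used; only y₇ can be W, hence y₇ = W.
y₂ and y₄ between them cover only {U, Z} — a naked pair. Remove those values from y₅.
No further eliminations apply; y₄ can still be any of U, Z.

U, Z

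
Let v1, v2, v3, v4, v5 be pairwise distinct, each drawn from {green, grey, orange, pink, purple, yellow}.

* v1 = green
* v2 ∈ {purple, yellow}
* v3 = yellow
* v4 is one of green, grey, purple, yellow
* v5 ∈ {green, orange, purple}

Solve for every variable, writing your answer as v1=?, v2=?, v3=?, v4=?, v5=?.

v1=green, v2=purple, v3=yellow, v4=grey, v5=orange

v1 must be green (only option left). Eliminate green elsewhere: v4, v5.
v3 has just one choice, so v3 = yellow. Remove yellow from v2, v4.
v2 must be purple (only option left). Strike purple from v4, v5.
v4 has just one choice, so v4 = grey.
v5 must be orange (only option left).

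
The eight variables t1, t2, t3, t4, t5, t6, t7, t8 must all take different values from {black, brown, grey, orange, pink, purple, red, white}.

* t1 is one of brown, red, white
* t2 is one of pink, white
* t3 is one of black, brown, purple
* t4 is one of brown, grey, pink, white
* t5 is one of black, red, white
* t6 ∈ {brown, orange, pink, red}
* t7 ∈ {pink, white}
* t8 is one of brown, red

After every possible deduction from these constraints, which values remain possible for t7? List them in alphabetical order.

The 8 variables draw from only 8 values {black, brown, grey, orange, pink, purple, red, white}, so each is used; only t4 can be grey, hence t4 = grey.
The 7 still-open variables together cover exactly {black, brown, orange, pink, purple, red, white} — 7 values for 7 variables — and orange appears only in t6's list, so t6 = orange.
The 6 still-open variables draw from only 6 values {black, brown, pink, purple, red, white}, so each is used; only t3 can be purple, hence t3 = purple.
Among the 5 still-open variables, black fits only t5 (and all 5 values in {black, brown, pink, red, white} must be used), so t5 = black.
The 2 variables t2 and t7 are confined to {pink, white}, which locks those values in; drop them from t1.
No further eliminations apply; t7 can still be any of pink, white.

pink, white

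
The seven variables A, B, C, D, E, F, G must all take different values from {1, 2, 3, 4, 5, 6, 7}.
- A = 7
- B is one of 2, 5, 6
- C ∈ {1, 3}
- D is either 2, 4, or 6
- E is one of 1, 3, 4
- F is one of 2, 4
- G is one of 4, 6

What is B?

A has just one choice, so A = 7.
Among the 6 still-open variables, 5 fits only B (and all 6 values in {1, 2, 3, 4, 5, 6} must be used), so B = 5.

5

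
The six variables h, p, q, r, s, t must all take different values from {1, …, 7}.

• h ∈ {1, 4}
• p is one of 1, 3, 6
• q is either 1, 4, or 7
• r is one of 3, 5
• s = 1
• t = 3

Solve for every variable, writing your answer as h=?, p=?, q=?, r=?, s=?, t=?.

s must be 1 (only option left). Eliminate 1 elsewhere: h, p, q.
t's domain is down to {3}, so t = 3. Eliminate 3 elsewhere: p, r.
h's domain is down to {4}, so h = 4. Remove 4 from q.
p's domain is down to {6}, so p = 6.
q has just one choice, so q = 7.
That leaves r = 5.

h=4, p=6, q=7, r=5, s=1, t=3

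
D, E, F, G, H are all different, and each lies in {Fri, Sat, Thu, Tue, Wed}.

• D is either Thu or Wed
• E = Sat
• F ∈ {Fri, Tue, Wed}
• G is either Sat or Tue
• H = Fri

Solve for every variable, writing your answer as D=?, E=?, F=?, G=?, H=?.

E must be Sat (only option left). Remove Sat from G.
G must be Tue (only option left). Strike Tue from F.
That leaves H = Fri. Eliminate Fri elsewhere: F.
F must be Wed (only option left). So D can't be Wed.
D's domain is down to {Thu}, so D = Thu.

D=Thu, E=Sat, F=Wed, G=Tue, H=Fri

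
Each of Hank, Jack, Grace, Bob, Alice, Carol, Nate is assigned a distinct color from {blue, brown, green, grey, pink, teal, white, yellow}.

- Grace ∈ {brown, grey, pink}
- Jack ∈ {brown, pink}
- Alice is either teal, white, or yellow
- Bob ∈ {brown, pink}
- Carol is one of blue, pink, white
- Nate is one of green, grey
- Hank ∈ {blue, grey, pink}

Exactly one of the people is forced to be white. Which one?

Carol

Jack and Bob between them cover only {brown, pink} — a naked pair. Remove those values from Hank, Grace, Carol.
Grace has just one choice, so Grace = grey. Strike grey from Hank, Nate.
Nate's domain is down to {green}, so Nate = green.
Hank must be blue (only option left). So Carol can't be blue.
So white goes to Carol.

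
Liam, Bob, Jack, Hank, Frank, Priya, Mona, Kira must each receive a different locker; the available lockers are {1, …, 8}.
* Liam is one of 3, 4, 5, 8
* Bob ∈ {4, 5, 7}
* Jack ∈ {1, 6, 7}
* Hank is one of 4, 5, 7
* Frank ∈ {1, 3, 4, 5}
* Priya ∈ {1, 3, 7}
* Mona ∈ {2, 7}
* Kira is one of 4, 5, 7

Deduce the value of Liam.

The 8 variables together cover exactly {1, 2, 3, 4, 5, 6, 7, 8} — 8 values for 8 variables — and 2 appears only in Mona's list, so Mona = 2.
The 7 still-open variables together cover exactly {1, 3, 4, 5, 6, 7, 8} — 7 values for 7 variables — and 6 appears only in Jack's list, so Jack = 6.
The 6 still-open variables draw from only 6 values {1, 3, 4, 5, 7, 8}, so each is used; only Liam can be 8, hence Liam = 8.

8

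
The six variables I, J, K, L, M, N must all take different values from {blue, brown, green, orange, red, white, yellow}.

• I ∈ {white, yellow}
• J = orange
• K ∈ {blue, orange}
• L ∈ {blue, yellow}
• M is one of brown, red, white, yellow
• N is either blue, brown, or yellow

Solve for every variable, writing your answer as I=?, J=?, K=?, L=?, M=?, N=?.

J must be orange (only option left). So K can't be orange.
That leaves K = blue. Eliminate blue elsewhere: L, N.
L must be yellow (only option left). Eliminate yellow elsewhere: I, M, N.
N has just one choice, so N = brown. Eliminate brown elsewhere: M.
That leaves I = white. So M can't be white.
M's domain is down to {red}, so M = red.

I=white, J=orange, K=blue, L=yellow, M=red, N=brown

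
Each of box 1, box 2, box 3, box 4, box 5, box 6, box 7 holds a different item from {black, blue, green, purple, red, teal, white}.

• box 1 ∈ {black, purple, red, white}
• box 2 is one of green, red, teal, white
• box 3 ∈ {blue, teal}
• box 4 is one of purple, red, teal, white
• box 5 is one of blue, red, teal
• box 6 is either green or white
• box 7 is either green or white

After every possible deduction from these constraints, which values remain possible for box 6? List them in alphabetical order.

green, white

The 7 variables draw from only 7 values {black, blue, green, purple, red, teal, white}, so each is used; only box 1 can be black, hence box 1 = black.
Among the 6 still-open variables, purple fits only box 4 (and all 6 values in {blue, green, purple, red, teal, white} must be used), so box 4 = purple.
box 6 and box 7 share exactly the 2 values {green, white}; by pigeonhole those values go to them, so strike green, white from box 2.
No further eliminations apply; box 6 can still be any of green, white.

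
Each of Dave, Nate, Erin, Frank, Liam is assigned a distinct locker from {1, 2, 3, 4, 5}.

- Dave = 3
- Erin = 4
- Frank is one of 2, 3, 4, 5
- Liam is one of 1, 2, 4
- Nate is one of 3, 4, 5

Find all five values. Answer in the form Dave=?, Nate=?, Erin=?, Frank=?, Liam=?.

Dave must be 3 (only option left). Eliminate 3 elsewhere: Nate, Frank.
That leaves Erin = 4. Remove 4 from Nate, Frank, Liam.
Nate must be 5 (only option left). Strike 5 from Frank.
Frank's domain is down to {2}, so Frank = 2. Eliminate 2 elsewhere: Liam.
Liam's domain is down to {1}, so Liam = 1.

Dave=3, Nate=5, Erin=4, Frank=2, Liam=1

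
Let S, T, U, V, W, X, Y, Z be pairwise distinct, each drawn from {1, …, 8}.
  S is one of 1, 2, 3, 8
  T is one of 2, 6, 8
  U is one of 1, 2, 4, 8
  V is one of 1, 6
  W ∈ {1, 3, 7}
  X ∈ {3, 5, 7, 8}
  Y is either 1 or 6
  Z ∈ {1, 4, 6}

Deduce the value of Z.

The 8 variables draw from only 8 values {1, 2, 3, 4, 5, 6, 7, 8}, so each is used; only X can be 5, hence X = 5.
Among the 7 still-open variables, 7 fits only W (and all 7 values in {1, 2, 3, 4, 6, 7, 8} must be used), so W = 7.
The 6 still-open variables draw from only 6 values {1, 2, 3, 4, 6, 8}, so each is used; only S can be 3, hence S = 3.
V and Y share exactly the 2 values {1, 6}; by pigeonhole those values go to them, so strike 1, 6 from T, U, Z.
So Z = 4.

4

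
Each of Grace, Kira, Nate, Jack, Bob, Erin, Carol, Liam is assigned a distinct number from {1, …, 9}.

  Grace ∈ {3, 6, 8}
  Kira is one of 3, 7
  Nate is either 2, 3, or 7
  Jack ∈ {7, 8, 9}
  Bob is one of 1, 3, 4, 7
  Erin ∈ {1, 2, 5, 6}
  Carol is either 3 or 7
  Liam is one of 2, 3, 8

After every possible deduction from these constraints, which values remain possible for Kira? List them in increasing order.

Kira and Carol between them cover only {3, 7} — a naked pair. Remove those values from Grace, Nate, Jack, Bob, Liam.
Nate must be 2 (only option left). So Erin, Liam can't be 2.
Liam's domain is down to {8}, so Liam = 8. Strike 8 from Grace, Jack.
Grace's domain is down to {6}, so Grace = 6. Strike 6 from Erin.
Jack's domain is down to {9}, so Jack = 9.
No further eliminations apply; Kira can still be any of 3, 7.

3, 7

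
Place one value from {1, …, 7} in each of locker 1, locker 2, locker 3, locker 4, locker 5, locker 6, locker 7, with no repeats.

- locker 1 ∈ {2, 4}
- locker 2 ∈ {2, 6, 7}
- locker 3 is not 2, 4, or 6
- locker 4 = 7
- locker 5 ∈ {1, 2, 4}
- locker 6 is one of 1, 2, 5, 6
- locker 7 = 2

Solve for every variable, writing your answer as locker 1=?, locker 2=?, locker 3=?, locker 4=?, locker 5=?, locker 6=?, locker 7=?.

locker 4 has just one choice, so locker 4 = 7. So locker 2, locker 3 can't be 7.
locker 7 must be 2 (only option left). So locker 1, locker 2, locker 5, locker 6 can't be 2.
locker 1 must be 4 (only option left). Strike 4 from locker 5.
locker 2 has just one choice, so locker 2 = 6. Eliminate 6 elsewhere: locker 6.
That leaves locker 5 = 1. Strike 1 from locker 3, locker 6.
That leaves locker 6 = 5. Eliminate 5 elsewhere: locker 3.
locker 3's domain is down to {3}, so locker 3 = 3.

locker 1=4, locker 2=6, locker 3=3, locker 4=7, locker 5=1, locker 6=5, locker 7=2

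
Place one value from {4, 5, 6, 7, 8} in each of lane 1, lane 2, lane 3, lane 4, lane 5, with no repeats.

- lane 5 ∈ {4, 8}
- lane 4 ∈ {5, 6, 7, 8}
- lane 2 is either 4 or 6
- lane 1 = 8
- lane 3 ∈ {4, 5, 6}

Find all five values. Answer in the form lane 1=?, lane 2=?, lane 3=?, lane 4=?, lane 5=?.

lane 1's domain is down to {8}, so lane 1 = 8. Eliminate 8 elsewhere: lane 4, lane 5.
lane 5 must be 4 (only option left). Eliminate 4 elsewhere: lane 2, lane 3.
lane 2 has just one choice, so lane 2 = 6. So lane 3, lane 4 can't be 6.
lane 3 must be 5 (only option left). So lane 4 can't be 5.
lane 4 has just one choice, so lane 4 = 7.

lane 1=8, lane 2=6, lane 3=5, lane 4=7, lane 5=4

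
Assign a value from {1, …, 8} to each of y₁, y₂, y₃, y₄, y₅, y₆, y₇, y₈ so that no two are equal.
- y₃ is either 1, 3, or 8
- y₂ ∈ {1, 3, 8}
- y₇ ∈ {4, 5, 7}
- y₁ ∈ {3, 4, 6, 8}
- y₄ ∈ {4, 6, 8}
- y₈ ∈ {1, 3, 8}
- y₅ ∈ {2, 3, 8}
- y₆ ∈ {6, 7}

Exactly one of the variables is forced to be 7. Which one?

Among the 8 variables, 2 fits only y₅ (and all 8 values in {1, 2, 3, 4, 5, 6, 7, 8} must be used), so y₅ = 2.
The 7 still-open variables together cover exactly {1, 3, 4, 5, 6, 7, 8} — 7 values for 7 variables — and 5 appears only in y₇'s list, so y₇ = 5.
The 6 still-open variables together cover exactly {1, 3, 4, 6, 7, 8} — 6 values for 6 variables — and 7 appears only in y₆'s list, so y₆ = 7.

y₆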